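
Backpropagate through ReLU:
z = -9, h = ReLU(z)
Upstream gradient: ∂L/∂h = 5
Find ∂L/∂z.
∂L/∂z = 0

h = ReLU(-9) = 0
Since z < 0: ∂h/∂z = 0
∂L/∂z = ∂L/∂h · ∂h/∂z = 5 × 0 = 0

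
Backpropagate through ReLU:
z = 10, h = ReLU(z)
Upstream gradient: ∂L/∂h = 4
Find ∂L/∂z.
∂L/∂z = 4

h = ReLU(10) = 10
Since z > 0: ∂h/∂z = 1
∂L/∂z = ∂L/∂h · ∂h/∂z = 4 × 1 = 4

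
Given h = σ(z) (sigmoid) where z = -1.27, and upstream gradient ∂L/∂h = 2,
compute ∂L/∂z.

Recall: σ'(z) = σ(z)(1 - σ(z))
∂L/∂z = 0.3424

σ(-1.27) = 0.2193
σ'(-1.27) = σ(-1.27)(1 - σ(-1.27)) = 0.2193 × 0.7807 = 0.1712
∂L/∂z = ∂L/∂h · σ'(z) = 2 × 0.1712 = 0.3424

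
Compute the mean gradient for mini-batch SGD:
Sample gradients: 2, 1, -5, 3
Average gradient = 0.25

Average = (1/4)(2 + 1 + -5 + 3) = 1/4 = 0.25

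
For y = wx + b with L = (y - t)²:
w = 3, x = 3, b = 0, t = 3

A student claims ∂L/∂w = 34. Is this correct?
Incorrect

y = (3)(3) + 0 = 9
∂L/∂y = 2(y - t) = 2(9 - 3) = 12
∂y/∂w = x = 3
∂L/∂w = 12 × 3 = 36

Claimed value: 34
Incorrect: The correct gradient is 36.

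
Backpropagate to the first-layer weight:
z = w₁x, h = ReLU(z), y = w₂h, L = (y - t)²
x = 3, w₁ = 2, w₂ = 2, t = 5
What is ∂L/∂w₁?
∂L/∂w₁ = 84

Forward pass:
z = w₁x = 2×3 = 6
h = ReLU(6) = 6
y = w₂h = 2×6 = 12

Backward pass:
∂L/∂y = 2(y - t) = 2(12 - 5) = 14
∂y/∂h = w₂ = 2
∂h/∂z = 1 (ReLU derivative)
∂z/∂w₁ = x = 3

∂L/∂w₁ = 14 × 2 × 1 × 3 = 84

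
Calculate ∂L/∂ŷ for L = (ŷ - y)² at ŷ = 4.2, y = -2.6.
∂L/∂ŷ = 13.6

∂L/∂ŷ = 2(ŷ - y) = 2(4.2 - -2.6) = 2(6.8) = 13.6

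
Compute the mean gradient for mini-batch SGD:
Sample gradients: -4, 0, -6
Average gradient = -3.333

Average = (1/3)(-4 + 0 + -6) = -10/3 = -3.333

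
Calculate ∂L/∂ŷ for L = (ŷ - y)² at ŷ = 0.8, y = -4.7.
∂L/∂ŷ = 11.0

∂L/∂ŷ = 2(ŷ - y) = 2(0.8 - -4.7) = 2(5.5) = 11.0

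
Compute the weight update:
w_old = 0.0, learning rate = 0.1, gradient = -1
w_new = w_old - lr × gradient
w_new = 0.1

w_new = w - η·∂L/∂w = 0.0 - 0.1×(-1) = 0.0 - (-0.1) = 0.1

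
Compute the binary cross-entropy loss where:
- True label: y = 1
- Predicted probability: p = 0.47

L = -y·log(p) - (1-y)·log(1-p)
L = 0.755

L = -1·log(0.47) - 0·log(0.53) = -log(0.47) = 0.755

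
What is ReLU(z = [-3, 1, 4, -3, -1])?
h = [0, 1, 4, 0, 0]

ReLU applied element-wise: max(0,-3)=0, max(0,1)=1, max(0,4)=4, max(0,-3)=0, max(0,-1)=0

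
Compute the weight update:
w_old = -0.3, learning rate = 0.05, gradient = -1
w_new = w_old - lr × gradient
w_new = -0.25

w_new = w - η·∂L/∂w = -0.3 - 0.05×(-1) = -0.3 - (-0.05) = -0.25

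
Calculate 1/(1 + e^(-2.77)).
0.941

sigmoid(2.77) = 1/(1 + e^(-2.77)) = 1/(1 + 0.06266) = 0.941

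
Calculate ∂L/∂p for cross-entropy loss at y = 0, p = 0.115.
∂L/∂p = 1.13

∂L/∂p = -y/p + (1-y)/(1-p) = 0 + 1/0.885 = 1.13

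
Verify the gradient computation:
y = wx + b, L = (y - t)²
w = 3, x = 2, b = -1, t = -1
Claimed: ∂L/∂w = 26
Incorrect

y = (3)(2) + -1 = 5
∂L/∂y = 2(y - t) = 2(5 - -1) = 12
∂y/∂w = x = 2
∂L/∂w = 12 × 2 = 24

Claimed value: 26
Incorrect: The correct gradient is 24.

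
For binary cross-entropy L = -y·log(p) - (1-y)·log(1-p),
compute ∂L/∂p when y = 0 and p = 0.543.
∂L/∂p = 2.188

∂L/∂p = -y/p + (1-y)/(1-p) = 0 + 1/0.457 = 2.188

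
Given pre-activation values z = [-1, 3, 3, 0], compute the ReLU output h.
h = [0, 3, 3, 0]

ReLU applied element-wise: max(0,-1)=0, max(0,3)=3, max(0,3)=3, max(0,0)=0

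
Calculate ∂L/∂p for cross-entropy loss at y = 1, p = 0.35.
∂L/∂p = -2.857

∂L/∂p = -y/p + (1-y)/(1-p) = -1/0.35 + 0 = -2.857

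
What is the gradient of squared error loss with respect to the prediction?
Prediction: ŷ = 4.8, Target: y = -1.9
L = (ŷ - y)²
∂L/∂ŷ = 13.4

∂L/∂ŷ = 2(ŷ - y) = 2(4.8 - -1.9) = 2(6.7) = 13.4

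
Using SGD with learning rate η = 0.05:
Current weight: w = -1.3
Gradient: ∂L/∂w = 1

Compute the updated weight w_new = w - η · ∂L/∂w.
w_new = -1.35

w_new = w - η·∂L/∂w = -1.3 - 0.05×(1) = -1.3 - (0.05) = -1.35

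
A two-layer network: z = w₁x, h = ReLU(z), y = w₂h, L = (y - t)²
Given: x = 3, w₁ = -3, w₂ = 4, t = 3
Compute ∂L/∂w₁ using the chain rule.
∂L/∂w₁ = 0

Forward pass:
z = w₁x = -3×3 = -9
h = ReLU(-9) = 0
y = w₂h = 4×0 = 0

Backward pass:
∂L/∂y = 2(y - t) = 2(0 - 3) = -6
∂y/∂h = w₂ = 4
∂h/∂z = 0 (ReLU derivative)
∂z/∂w₁ = x = 3

∂L/∂w₁ = -6 × 4 × 0 × 3 = 0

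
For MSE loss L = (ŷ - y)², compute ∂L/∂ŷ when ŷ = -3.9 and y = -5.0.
∂L/∂ŷ = 2.2

∂L/∂ŷ = 2(ŷ - y) = 2(-3.9 - -5.0) = 2(1.1) = 2.2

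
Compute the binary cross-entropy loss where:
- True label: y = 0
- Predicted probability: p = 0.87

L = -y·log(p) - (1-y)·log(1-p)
L = 2.04

L = -0·log(0.87) - 1·log(0.13) = -log(0.13) = 2.04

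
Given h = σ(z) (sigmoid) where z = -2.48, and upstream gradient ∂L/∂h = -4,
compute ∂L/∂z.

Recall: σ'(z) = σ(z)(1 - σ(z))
∂L/∂z = -0.2852

σ(-2.48) = 0.07727
σ'(-2.48) = σ(-2.48)(1 - σ(-2.48)) = 0.07727 × 0.9227 = 0.0713
∂L/∂z = ∂L/∂h · σ'(z) = -4 × 0.0713 = -0.2852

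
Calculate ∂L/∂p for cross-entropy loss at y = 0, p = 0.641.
∂L/∂p = 2.786

∂L/∂p = -y/p + (1-y)/(1-p) = 0 + 1/0.359 = 2.786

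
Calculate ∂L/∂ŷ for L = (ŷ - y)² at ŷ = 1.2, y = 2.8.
∂L/∂ŷ = -3.2

∂L/∂ŷ = 2(ŷ - y) = 2(1.2 - 2.8) = 2(-1.6) = -3.2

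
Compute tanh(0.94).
0.7352

tanh(0.94) = (e^(0.94) - e^(-0.94))/(e^(0.94) + e^(-0.94)) = 0.7352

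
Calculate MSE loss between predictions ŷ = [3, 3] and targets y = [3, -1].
MSE = 8

MSE = (1/2)((3-3)² + (3--1)²) = (1/2)(0 + 16) = 8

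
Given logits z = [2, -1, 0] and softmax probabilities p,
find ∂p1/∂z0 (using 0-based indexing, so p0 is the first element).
∂p1/∂z0 = -0.03545

p = softmax(z) = [0.8438, 0.04201, 0.1142]
p1 = 0.04201, p0 = 0.8438

∂p1/∂z0 = -p1 × p0 = -0.04201 × 0.8438 = -0.03545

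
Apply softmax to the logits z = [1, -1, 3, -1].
p = [0.1155, 0.0156, 0.8533, 0.0156]

exp(z) = [2.718, 0.3679, 20.09, 0.3679]
Sum = 23.54
p = [0.1155, 0.0156, 0.8533, 0.0156]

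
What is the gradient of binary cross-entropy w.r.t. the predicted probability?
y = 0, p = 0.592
∂L/∂p = 2.451

∂L/∂p = -y/p + (1-y)/(1-p) = 0 + 1/0.408 = 2.451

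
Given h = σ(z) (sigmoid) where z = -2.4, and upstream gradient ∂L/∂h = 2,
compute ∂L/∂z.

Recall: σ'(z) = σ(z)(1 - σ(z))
∂L/∂z = 0.1525

σ(-2.4) = 0.08317
σ'(-2.4) = σ(-2.4)(1 - σ(-2.4)) = 0.08317 × 0.9168 = 0.07625
∂L/∂z = ∂L/∂h · σ'(z) = 2 × 0.07625 = 0.1525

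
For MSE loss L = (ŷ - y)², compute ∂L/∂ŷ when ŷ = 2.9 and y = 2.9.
∂L/∂ŷ = 0.0

∂L/∂ŷ = 2(ŷ - y) = 2(2.9 - 2.9) = 2(0.0) = 0.0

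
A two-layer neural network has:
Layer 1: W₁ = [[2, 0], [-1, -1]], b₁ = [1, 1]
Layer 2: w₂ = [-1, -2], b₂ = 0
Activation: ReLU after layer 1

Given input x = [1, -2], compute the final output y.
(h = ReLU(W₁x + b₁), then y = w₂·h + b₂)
y = -7

Layer 1 pre-activation: z₁ = [3, 2]
After ReLU: h = [3, 2]
Layer 2 output: y = -1×3 + -2×2 + 0 = -7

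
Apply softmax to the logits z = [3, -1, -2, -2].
p = [0.9692, 0.0178, 0.0065, 0.0065]

exp(z) = [20.09, 0.3679, 0.1353, 0.1353]
Sum = 20.72
p = [0.9692, 0.0178, 0.0065, 0.0065]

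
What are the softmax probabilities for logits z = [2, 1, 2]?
p = [0.4223, 0.1554, 0.4223]

exp(z) = [7.389, 2.718, 7.389]
Sum = 17.5
p = [0.4223, 0.1554, 0.4223]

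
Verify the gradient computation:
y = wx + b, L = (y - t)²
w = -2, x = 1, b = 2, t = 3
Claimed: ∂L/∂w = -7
Incorrect

y = (-2)(1) + 2 = 0
∂L/∂y = 2(y - t) = 2(0 - 3) = -6
∂y/∂w = x = 1
∂L/∂w = -6 × 1 = -6

Claimed value: -7
Incorrect: The correct gradient is -6.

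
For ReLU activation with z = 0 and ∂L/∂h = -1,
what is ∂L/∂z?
∂L/∂z = 0

h = ReLU(0) = 0
At z = 0: ∂h/∂z = 0 (by convention)
∂L/∂z = ∂L/∂h · ∂h/∂z = -1 × 0 = 0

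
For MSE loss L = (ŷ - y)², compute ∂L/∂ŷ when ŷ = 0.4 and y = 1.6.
∂L/∂ŷ = -2.4

∂L/∂ŷ = 2(ŷ - y) = 2(0.4 - 1.6) = 2(-1.2) = -2.4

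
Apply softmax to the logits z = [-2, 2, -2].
p = [0.0177, 0.9647, 0.0177]

exp(z) = [0.1353, 7.389, 0.1353]
Sum = 7.66
p = [0.0177, 0.9647, 0.0177]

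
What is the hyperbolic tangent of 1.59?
0.9201

tanh(1.59) = (e^(1.59) - e^(-1.59))/(e^(1.59) + e^(-1.59)) = 0.9201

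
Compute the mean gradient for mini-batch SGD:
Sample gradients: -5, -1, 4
Average gradient = -0.6667

Average = (1/3)(-5 + -1 + 4) = -2/3 = -0.6667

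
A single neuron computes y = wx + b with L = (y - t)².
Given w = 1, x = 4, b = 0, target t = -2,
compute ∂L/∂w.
∂L/∂w = 48

y = wx + b = (1)(4) + 0 = 4
∂L/∂y = 2(y - t) = 2(4 - -2) = 12
∂y/∂w = x = 4
∂L/∂w = ∂L/∂y · ∂y/∂w = 12 × 4 = 48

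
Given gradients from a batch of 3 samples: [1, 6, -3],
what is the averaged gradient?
Average gradient = 1.333

Average = (1/3)(1 + 6 + -3) = 4/3 = 1.333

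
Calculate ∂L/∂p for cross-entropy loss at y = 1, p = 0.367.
∂L/∂p = -2.725

∂L/∂p = -y/p + (1-y)/(1-p) = -1/0.367 + 0 = -2.725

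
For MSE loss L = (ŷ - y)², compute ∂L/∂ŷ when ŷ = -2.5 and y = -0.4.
∂L/∂ŷ = -4.2

∂L/∂ŷ = 2(ŷ - y) = 2(-2.5 - -0.4) = 2(-2.1) = -4.2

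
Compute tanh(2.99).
0.995

tanh(2.99) = (e^(2.99) - e^(-2.99))/(e^(2.99) + e^(-2.99)) = 0.995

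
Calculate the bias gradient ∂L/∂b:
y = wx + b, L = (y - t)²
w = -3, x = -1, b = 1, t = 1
∂L/∂b = 6

y = wx + b = (-3)(-1) + 1 = 4
∂L/∂y = 2(y - t) = 2(4 - 1) = 6
∂y/∂b = 1
∂L/∂b = ∂L/∂y · ∂y/∂b = 6 × 1 = 6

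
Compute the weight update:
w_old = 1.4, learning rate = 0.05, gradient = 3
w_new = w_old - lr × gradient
w_new = 1.25

w_new = w - η·∂L/∂w = 1.4 - 0.05×(3) = 1.4 - (0.15) = 1.25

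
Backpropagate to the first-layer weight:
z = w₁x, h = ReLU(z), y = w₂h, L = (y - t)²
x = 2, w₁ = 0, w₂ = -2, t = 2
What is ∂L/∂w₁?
∂L/∂w₁ = 0

Forward pass:
z = w₁x = 0×2 = 0
h = ReLU(0) = 0
y = w₂h = -2×0 = 0

Backward pass:
∂L/∂y = 2(y - t) = 2(0 - 2) = -4
∂y/∂h = w₂ = -2
∂h/∂z = 0 (ReLU derivative)
∂z/∂w₁ = x = 2

∂L/∂w₁ = -4 × -2 × 0 × 2 = 0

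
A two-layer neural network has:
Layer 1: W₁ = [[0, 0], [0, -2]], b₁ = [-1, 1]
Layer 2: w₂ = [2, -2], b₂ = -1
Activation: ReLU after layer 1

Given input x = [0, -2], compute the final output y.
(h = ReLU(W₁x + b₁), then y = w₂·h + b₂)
y = -11

Layer 1 pre-activation: z₁ = [-1, 5]
After ReLU: h = [0, 5]
Layer 2 output: y = 2×0 + -2×5 + -1 = -11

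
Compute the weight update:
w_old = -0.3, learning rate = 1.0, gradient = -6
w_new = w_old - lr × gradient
w_new = 5.7

w_new = w - η·∂L/∂w = -0.3 - 1.0×(-6) = -0.3 - (-6) = 5.7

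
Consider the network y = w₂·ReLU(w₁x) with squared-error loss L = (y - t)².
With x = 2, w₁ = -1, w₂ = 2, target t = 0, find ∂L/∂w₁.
∂L/∂w₁ = 0

Forward pass:
z = w₁x = -1×2 = -2
h = ReLU(-2) = 0
y = w₂h = 2×0 = 0

Backward pass:
∂L/∂y = 2(y - t) = 2(0 - 0) = 0
∂y/∂h = w₂ = 2
∂h/∂z = 0 (ReLU derivative)
∂z/∂w₁ = x = 2

∂L/∂w₁ = 0 × 2 × 0 × 2 = 0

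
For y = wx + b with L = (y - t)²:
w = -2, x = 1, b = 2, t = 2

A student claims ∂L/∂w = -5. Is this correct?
Incorrect

y = (-2)(1) + 2 = 0
∂L/∂y = 2(y - t) = 2(0 - 2) = -4
∂y/∂w = x = 1
∂L/∂w = -4 × 1 = -4

Claimed value: -5
Incorrect: The correct gradient is -4.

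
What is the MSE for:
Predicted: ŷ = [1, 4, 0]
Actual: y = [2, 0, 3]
MSE = 8.667

MSE = (1/3)((1-2)² + (4-0)² + (0-3)²) = (1/3)(1 + 16 + 9) = 8.667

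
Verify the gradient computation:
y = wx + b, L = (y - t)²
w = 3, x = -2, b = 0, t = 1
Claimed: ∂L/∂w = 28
Correct

y = (3)(-2) + 0 = -6
∂L/∂y = 2(y - t) = 2(-6 - 1) = -14
∂y/∂w = x = -2
∂L/∂w = -14 × -2 = 28

Claimed value: 28
Correct: The correct gradient is 28.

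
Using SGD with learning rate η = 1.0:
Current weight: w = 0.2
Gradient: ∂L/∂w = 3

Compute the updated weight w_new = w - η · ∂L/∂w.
w_new = -2.8

w_new = w - η·∂L/∂w = 0.2 - 1.0×(3) = 0.2 - (3) = -2.8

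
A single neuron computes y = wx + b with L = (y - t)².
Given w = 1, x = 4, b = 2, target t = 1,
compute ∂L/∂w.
∂L/∂w = 40

y = wx + b = (1)(4) + 2 = 6
∂L/∂y = 2(y - t) = 2(6 - 1) = 10
∂y/∂w = x = 4
∂L/∂w = ∂L/∂y · ∂y/∂w = 10 × 4 = 40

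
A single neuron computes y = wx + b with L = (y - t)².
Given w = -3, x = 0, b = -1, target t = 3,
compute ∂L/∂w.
∂L/∂w = 0

y = wx + b = (-3)(0) + -1 = -1
∂L/∂y = 2(y - t) = 2(-1 - 3) = -8
∂y/∂w = x = 0
∂L/∂w = ∂L/∂y · ∂y/∂w = -8 × 0 = 0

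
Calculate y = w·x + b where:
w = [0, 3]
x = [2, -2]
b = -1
y = -7

y = (0)(2) + (3)(-2) + -1 = -7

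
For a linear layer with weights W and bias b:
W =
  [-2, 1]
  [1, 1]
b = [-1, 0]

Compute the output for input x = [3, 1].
y = [-6, 4]

Wx = [-2×3 + 1×1, 1×3 + 1×1]
   = [-5, 4]
y = Wx + b = [-5 + -1, 4 + 0] = [-6, 4]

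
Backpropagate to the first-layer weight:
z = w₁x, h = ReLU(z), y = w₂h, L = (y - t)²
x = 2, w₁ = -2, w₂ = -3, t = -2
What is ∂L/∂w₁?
∂L/∂w₁ = 0

Forward pass:
z = w₁x = -2×2 = -4
h = ReLU(-4) = 0
y = w₂h = -3×0 = 0

Backward pass:
∂L/∂y = 2(y - t) = 2(0 - -2) = 4
∂y/∂h = w₂ = -3
∂h/∂z = 0 (ReLU derivative)
∂z/∂w₁ = x = 2

∂L/∂w₁ = 4 × -3 × 0 × 2 = 0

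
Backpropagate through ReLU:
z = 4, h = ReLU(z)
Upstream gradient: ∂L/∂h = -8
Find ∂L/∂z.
∂L/∂z = -8

h = ReLU(4) = 4
Since z > 0: ∂h/∂z = 1
∂L/∂z = ∂L/∂h · ∂h/∂z = -8 × 1 = -8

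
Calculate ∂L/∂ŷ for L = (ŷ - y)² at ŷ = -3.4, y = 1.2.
∂L/∂ŷ = -9.2

∂L/∂ŷ = 2(ŷ - y) = 2(-3.4 - 1.2) = 2(-4.6) = -9.2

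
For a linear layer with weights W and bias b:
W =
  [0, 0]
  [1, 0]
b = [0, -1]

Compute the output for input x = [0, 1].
y = [0, -1]

Wx = [0×0 + 0×1, 1×0 + 0×1]
   = [0, 0]
y = Wx + b = [0 + 0, 0 + -1] = [0, -1]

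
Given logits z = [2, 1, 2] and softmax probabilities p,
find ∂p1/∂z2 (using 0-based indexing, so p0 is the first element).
∂p1/∂z2 = -0.06561

p = softmax(z) = [0.4223, 0.1554, 0.4223]
p1 = 0.1554, p2 = 0.4223

∂p1/∂z2 = -p1 × p2 = -0.1554 × 0.4223 = -0.06561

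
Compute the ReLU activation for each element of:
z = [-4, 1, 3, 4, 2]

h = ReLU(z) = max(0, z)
h = [0, 1, 3, 4, 2]

ReLU applied element-wise: max(0,-4)=0, max(0,1)=1, max(0,3)=3, max(0,4)=4, max(0,2)=2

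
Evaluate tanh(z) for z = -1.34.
-0.8717

tanh(-1.34) = (e^(-1.34) - e^(1.34))/(e^(-1.34) + e^(1.34)) = -0.8717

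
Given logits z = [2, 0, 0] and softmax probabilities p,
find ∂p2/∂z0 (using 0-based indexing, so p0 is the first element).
∂p2/∂z0 = -0.08382

p = softmax(z) = [0.787, 0.1065, 0.1065]
p2 = 0.1065, p0 = 0.787

∂p2/∂z0 = -p2 × p0 = -0.1065 × 0.787 = -0.08382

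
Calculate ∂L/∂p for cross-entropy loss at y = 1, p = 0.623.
∂L/∂p = -1.605

∂L/∂p = -y/p + (1-y)/(1-p) = -1/0.623 + 0 = -1.605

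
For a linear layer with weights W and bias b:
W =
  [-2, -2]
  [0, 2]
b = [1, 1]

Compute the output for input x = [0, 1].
y = [-1, 3]

Wx = [-2×0 + -2×1, 0×0 + 2×1]
   = [-2, 2]
y = Wx + b = [-2 + 1, 2 + 1] = [-1, 3]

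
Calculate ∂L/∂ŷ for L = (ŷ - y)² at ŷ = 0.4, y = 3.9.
∂L/∂ŷ = -7.0

∂L/∂ŷ = 2(ŷ - y) = 2(0.4 - 3.9) = 2(-3.5) = -7.0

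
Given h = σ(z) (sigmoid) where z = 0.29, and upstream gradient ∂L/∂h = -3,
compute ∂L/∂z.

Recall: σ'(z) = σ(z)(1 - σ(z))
∂L/∂z = -0.7344

σ(0.29) = 0.572
σ'(0.29) = σ(0.29)(1 - σ(0.29)) = 0.572 × 0.428 = 0.2448
∂L/∂z = ∂L/∂h · σ'(z) = -3 × 0.2448 = -0.7344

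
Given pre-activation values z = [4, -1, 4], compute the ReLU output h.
h = [4, 0, 4]

ReLU applied element-wise: max(0,4)=4, max(0,-1)=0, max(0,4)=4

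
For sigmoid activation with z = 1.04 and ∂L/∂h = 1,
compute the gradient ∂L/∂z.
∂L/∂z = 0.193

σ(1.04) = 0.7389
σ'(1.04) = σ(1.04)(1 - σ(1.04)) = 0.7389 × 0.2611 = 0.193
∂L/∂z = ∂L/∂h · σ'(z) = 1 × 0.193 = 0.193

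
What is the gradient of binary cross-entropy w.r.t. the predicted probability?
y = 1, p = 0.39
∂L/∂p = -2.564

∂L/∂p = -y/p + (1-y)/(1-p) = -1/0.39 + 0 = -2.564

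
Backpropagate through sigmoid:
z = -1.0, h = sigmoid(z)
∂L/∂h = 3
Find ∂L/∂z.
∂L/∂z = 0.5898

σ(-1.0) = 0.2689
σ'(-1.0) = σ(-1.0)(1 - σ(-1.0)) = 0.2689 × 0.7311 = 0.1966
∂L/∂z = ∂L/∂h · σ'(z) = 3 × 0.1966 = 0.5898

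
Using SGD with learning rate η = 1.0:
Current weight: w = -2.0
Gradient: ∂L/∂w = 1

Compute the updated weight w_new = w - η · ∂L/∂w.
w_new = -3

w_new = w - η·∂L/∂w = -2.0 - 1.0×(1) = -2.0 - (1) = -3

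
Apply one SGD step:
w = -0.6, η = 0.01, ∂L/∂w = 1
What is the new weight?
w_new = -0.61

w_new = w - η·∂L/∂w = -0.6 - 0.01×(1) = -0.6 - (0.01) = -0.61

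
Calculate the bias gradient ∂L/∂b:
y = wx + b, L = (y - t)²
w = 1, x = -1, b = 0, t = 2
∂L/∂b = -6

y = wx + b = (1)(-1) + 0 = -1
∂L/∂y = 2(y - t) = 2(-1 - 2) = -6
∂y/∂b = 1
∂L/∂b = ∂L/∂y · ∂y/∂b = -6 × 1 = -6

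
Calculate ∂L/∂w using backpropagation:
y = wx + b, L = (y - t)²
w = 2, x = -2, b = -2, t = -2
∂L/∂w = 16

y = wx + b = (2)(-2) + -2 = -6
∂L/∂y = 2(y - t) = 2(-6 - -2) = -8
∂y/∂w = x = -2
∂L/∂w = ∂L/∂y · ∂y/∂w = -8 × -2 = 16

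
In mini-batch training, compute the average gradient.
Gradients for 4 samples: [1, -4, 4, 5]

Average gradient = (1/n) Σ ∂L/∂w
Average gradient = 1.5

Average = (1/4)(1 + -4 + 4 + 5) = 6/4 = 1.5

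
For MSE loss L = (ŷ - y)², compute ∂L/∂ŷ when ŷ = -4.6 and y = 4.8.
∂L/∂ŷ = -18.8

∂L/∂ŷ = 2(ŷ - y) = 2(-4.6 - 4.8) = 2(-9.4) = -18.8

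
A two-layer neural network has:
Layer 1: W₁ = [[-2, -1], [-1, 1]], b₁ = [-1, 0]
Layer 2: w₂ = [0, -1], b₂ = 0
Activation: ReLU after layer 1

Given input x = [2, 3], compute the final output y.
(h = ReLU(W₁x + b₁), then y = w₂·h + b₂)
y = -1

Layer 1 pre-activation: z₁ = [-8, 1]
After ReLU: h = [0, 1]
Layer 2 output: y = 0×0 + -1×1 + 0 = -1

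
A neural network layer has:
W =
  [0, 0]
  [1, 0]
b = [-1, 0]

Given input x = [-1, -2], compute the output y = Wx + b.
y = [-1, -1]

Wx = [0×-1 + 0×-2, 1×-1 + 0×-2]
   = [0, -1]
y = Wx + b = [0 + -1, -1 + 0] = [-1, -1]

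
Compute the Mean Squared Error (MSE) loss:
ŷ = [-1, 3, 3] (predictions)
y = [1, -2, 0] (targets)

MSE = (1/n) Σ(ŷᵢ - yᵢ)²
MSE = 12.67

MSE = (1/3)((-1-1)² + (3--2)² + (3-0)²) = (1/3)(4 + 25 + 9) = 12.67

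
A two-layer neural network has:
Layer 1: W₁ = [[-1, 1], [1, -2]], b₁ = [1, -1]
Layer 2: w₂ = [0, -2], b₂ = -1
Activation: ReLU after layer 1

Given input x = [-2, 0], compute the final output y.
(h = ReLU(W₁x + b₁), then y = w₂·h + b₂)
y = -1

Layer 1 pre-activation: z₁ = [3, -3]
After ReLU: h = [3, 0]
Layer 2 output: y = 0×3 + -2×0 + -1 = -1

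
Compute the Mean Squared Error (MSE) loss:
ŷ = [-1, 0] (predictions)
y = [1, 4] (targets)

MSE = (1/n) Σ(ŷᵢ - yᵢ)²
MSE = 10

MSE = (1/2)((-1-1)² + (0-4)²) = (1/2)(4 + 16) = 10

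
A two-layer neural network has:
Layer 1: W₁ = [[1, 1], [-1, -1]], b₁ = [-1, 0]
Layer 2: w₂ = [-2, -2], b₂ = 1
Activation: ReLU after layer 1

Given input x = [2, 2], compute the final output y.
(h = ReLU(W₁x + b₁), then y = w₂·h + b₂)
y = -5

Layer 1 pre-activation: z₁ = [3, -4]
After ReLU: h = [3, 0]
Layer 2 output: y = -2×3 + -2×0 + 1 = -5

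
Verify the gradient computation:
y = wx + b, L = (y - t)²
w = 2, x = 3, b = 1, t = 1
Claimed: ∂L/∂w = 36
Correct

y = (2)(3) + 1 = 7
∂L/∂y = 2(y - t) = 2(7 - 1) = 12
∂y/∂w = x = 3
∂L/∂w = 12 × 3 = 36

Claimed value: 36
Correct: The correct gradient is 36.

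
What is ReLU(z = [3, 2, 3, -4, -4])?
h = [3, 2, 3, 0, 0]

ReLU applied element-wise: max(0,3)=3, max(0,2)=2, max(0,3)=3, max(0,-4)=0, max(0,-4)=0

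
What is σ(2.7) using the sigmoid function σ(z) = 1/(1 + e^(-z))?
0.937

sigmoid(2.7) = 1/(1 + e^(-2.7)) = 1/(1 + 0.06721) = 0.937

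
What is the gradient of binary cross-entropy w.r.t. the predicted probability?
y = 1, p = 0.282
∂L/∂p = -3.546

∂L/∂p = -y/p + (1-y)/(1-p) = -1/0.282 + 0 = -3.546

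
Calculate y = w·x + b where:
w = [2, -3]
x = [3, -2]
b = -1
y = 11

y = (2)(3) + (-3)(-2) + -1 = 11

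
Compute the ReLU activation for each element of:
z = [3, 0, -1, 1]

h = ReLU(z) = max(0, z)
h = [3, 0, 0, 1]

ReLU applied element-wise: max(0,3)=3, max(0,0)=0, max(0,-1)=0, max(0,1)=1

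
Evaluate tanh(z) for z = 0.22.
0.2165

tanh(0.22) = (e^(0.22) - e^(-0.22))/(e^(0.22) + e^(-0.22)) = 0.2165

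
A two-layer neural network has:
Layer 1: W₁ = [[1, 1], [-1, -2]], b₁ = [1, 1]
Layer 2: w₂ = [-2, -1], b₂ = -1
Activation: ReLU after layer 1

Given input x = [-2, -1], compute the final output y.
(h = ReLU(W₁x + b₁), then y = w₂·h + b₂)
y = -6

Layer 1 pre-activation: z₁ = [-2, 5]
After ReLU: h = [0, 5]
Layer 2 output: y = -2×0 + -1×5 + -1 = -6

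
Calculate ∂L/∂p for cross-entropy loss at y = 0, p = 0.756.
∂L/∂p = 4.098

∂L/∂p = -y/p + (1-y)/(1-p) = 0 + 1/0.244 = 4.098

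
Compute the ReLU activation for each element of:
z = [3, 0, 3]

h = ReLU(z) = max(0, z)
h = [3, 0, 3]

ReLU applied element-wise: max(0,3)=3, max(0,0)=0, max(0,3)=3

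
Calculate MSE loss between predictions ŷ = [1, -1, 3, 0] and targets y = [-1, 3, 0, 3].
MSE = 9.5

MSE = (1/4)((1--1)² + (-1-3)² + (3-0)² + (0-3)²) = (1/4)(4 + 16 + 9 + 9) = 9.5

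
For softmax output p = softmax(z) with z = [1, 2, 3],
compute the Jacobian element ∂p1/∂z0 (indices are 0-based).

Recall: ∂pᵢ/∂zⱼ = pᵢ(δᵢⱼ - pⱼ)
∂p1/∂z0 = -0.02203

p = softmax(z) = [0.09003, 0.2447, 0.6652]
p1 = 0.2447, p0 = 0.09003

∂p1/∂z0 = -p1 × p0 = -0.2447 × 0.09003 = -0.02203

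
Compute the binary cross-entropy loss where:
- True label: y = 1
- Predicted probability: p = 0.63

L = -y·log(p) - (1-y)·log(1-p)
L = 0.462

L = -1·log(0.63) - 0·log(0.37) = -log(0.63) = 0.462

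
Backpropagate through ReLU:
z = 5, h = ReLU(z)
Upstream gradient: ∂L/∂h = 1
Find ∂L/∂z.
∂L/∂z = 1

h = ReLU(5) = 5
Since z > 0: ∂h/∂z = 1
∂L/∂z = ∂L/∂h · ∂h/∂z = 1 × 1 = 1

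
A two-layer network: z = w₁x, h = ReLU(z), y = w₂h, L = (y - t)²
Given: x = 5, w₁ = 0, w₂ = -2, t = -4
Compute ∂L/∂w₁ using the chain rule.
∂L/∂w₁ = 0

Forward pass:
z = w₁x = 0×5 = 0
h = ReLU(0) = 0
y = w₂h = -2×0 = 0

Backward pass:
∂L/∂y = 2(y - t) = 2(0 - -4) = 8
∂y/∂h = w₂ = -2
∂h/∂z = 0 (ReLU derivative)
∂z/∂w₁ = x = 5

∂L/∂w₁ = 8 × -2 × 0 × 5 = 0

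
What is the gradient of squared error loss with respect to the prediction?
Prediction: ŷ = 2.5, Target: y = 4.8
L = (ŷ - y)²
∂L/∂ŷ = -4.6

∂L/∂ŷ = 2(ŷ - y) = 2(2.5 - 4.8) = 2(-2.3) = -4.6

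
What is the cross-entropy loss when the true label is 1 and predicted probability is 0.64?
L = 0.4463

L = -1·log(0.64) - 0·log(0.36) = -log(0.64) = 0.4463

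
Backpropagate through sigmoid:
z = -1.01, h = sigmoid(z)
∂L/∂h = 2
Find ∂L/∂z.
∂L/∂z = 0.3914

σ(-1.01) = 0.267
σ'(-1.01) = σ(-1.01)(1 - σ(-1.01)) = 0.267 × 0.733 = 0.1957
∂L/∂z = ∂L/∂h · σ'(z) = 2 × 0.1957 = 0.3914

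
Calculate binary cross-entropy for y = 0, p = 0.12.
L = 0.1278

L = -0·log(0.12) - 1·log(0.88) = -log(0.88) = 0.1278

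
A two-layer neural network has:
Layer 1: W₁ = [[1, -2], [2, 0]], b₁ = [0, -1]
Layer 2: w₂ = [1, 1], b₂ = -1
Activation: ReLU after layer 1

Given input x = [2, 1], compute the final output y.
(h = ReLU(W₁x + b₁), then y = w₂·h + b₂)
y = 2

Layer 1 pre-activation: z₁ = [0, 3]
After ReLU: h = [0, 3]
Layer 2 output: y = 1×0 + 1×3 + -1 = 2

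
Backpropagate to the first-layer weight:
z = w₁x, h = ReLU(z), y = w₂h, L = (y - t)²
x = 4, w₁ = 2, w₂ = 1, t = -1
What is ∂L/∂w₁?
∂L/∂w₁ = 72

Forward pass:
z = w₁x = 2×4 = 8
h = ReLU(8) = 8
y = w₂h = 1×8 = 8

Backward pass:
∂L/∂y = 2(y - t) = 2(8 - -1) = 18
∂y/∂h = w₂ = 1
∂h/∂z = 1 (ReLU derivative)
∂z/∂w₁ = x = 4

∂L/∂w₁ = 18 × 1 × 1 × 4 = 72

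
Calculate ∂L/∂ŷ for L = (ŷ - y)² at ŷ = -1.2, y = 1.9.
∂L/∂ŷ = -6.2

∂L/∂ŷ = 2(ŷ - y) = 2(-1.2 - 1.9) = 2(-3.1) = -6.2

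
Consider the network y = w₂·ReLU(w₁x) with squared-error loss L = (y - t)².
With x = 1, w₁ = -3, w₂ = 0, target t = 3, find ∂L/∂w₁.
∂L/∂w₁ = 0

Forward pass:
z = w₁x = -3×1 = -3
h = ReLU(-3) = 0
y = w₂h = 0×0 = 0

Backward pass:
∂L/∂y = 2(y - t) = 2(0 - 3) = -6
∂y/∂h = w₂ = 0
∂h/∂z = 0 (ReLU derivative)
∂z/∂w₁ = x = 1

∂L/∂w₁ = -6 × 0 × 0 × 1 = 0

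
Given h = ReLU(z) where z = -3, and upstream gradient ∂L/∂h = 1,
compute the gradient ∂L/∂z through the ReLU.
∂L/∂z = 0

h = ReLU(-3) = 0
Since z < 0: ∂h/∂z = 0
∂L/∂z = ∂L/∂h · ∂h/∂z = 1 × 0 = 0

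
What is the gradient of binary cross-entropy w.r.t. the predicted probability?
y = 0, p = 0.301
∂L/∂p = 1.431

∂L/∂p = -y/p + (1-y)/(1-p) = 0 + 1/0.699 = 1.431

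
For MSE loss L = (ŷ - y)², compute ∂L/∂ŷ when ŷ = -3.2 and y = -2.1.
∂L/∂ŷ = -2.2

∂L/∂ŷ = 2(ŷ - y) = 2(-3.2 - -2.1) = 2(-1.1) = -2.2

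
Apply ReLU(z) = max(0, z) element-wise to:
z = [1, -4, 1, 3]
h = [1, 0, 1, 3]

ReLU applied element-wise: max(0,1)=1, max(0,-4)=0, max(0,1)=1, max(0,3)=3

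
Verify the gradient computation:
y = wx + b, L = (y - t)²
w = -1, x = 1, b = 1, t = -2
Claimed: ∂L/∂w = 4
Correct

y = (-1)(1) + 1 = 0
∂L/∂y = 2(y - t) = 2(0 - -2) = 4
∂y/∂w = x = 1
∂L/∂w = 4 × 1 = 4

Claimed value: 4
Correct: The correct gradient is 4.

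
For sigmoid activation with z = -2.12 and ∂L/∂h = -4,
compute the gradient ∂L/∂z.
∂L/∂z = -0.3827

σ(-2.12) = 0.1072
σ'(-2.12) = σ(-2.12)(1 - σ(-2.12)) = 0.1072 × 0.8928 = 0.09568
∂L/∂z = ∂L/∂h · σ'(z) = -4 × 0.09568 = -0.3827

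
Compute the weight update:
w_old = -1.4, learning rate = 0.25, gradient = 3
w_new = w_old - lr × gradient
w_new = -2.15

w_new = w - η·∂L/∂w = -1.4 - 0.25×(3) = -1.4 - (0.75) = -2.15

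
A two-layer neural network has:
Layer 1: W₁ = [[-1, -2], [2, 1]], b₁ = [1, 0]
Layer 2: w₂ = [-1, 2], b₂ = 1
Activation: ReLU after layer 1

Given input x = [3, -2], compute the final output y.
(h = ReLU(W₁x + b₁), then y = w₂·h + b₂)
y = 7

Layer 1 pre-activation: z₁ = [2, 4]
After ReLU: h = [2, 4]
Layer 2 output: y = -1×2 + 2×4 + 1 = 7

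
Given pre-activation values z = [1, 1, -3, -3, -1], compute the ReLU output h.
h = [1, 1, 0, 0, 0]

ReLU applied element-wise: max(0,1)=1, max(0,1)=1, max(0,-3)=0, max(0,-3)=0, max(0,-1)=0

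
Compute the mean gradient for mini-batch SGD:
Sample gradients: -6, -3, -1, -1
Average gradient = -2.75

Average = (1/4)(-6 + -3 + -1 + -1) = -11/4 = -2.75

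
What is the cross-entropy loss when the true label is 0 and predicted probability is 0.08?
L = 0.08338

L = -0·log(0.08) - 1·log(0.92) = -log(0.92) = 0.08338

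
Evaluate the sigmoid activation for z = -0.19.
0.4526

sigmoid(-0.19) = 1/(1 + e^(0.19)) = 1/(1 + 1.209) = 0.4526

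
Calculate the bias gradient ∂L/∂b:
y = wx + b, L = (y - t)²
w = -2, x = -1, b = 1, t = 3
∂L/∂b = 0

y = wx + b = (-2)(-1) + 1 = 3
∂L/∂y = 2(y - t) = 2(3 - 3) = 0
∂y/∂b = 1
∂L/∂b = ∂L/∂y · ∂y/∂b = 0 × 1 = 0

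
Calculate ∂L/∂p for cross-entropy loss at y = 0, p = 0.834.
∂L/∂p = 6.024

∂L/∂p = -y/p + (1-y)/(1-p) = 0 + 1/0.166 = 6.024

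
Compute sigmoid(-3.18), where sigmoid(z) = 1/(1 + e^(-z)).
0.03993

sigmoid(-3.18) = 1/(1 + e^(3.18)) = 1/(1 + 24.05) = 0.03993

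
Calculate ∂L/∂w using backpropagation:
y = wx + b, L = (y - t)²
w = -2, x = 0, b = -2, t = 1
∂L/∂w = 0

y = wx + b = (-2)(0) + -2 = -2
∂L/∂y = 2(y - t) = 2(-2 - 1) = -6
∂y/∂w = x = 0
∂L/∂w = ∂L/∂y · ∂y/∂w = -6 × 0 = 0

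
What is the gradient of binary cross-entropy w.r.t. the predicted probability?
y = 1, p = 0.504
∂L/∂p = -1.984

∂L/∂p = -y/p + (1-y)/(1-p) = -1/0.504 + 0 = -1.984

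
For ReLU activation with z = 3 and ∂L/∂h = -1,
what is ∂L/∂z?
∂L/∂z = -1

h = ReLU(3) = 3
Since z > 0: ∂h/∂z = 1
∂L/∂z = ∂L/∂h · ∂h/∂z = -1 × 1 = -1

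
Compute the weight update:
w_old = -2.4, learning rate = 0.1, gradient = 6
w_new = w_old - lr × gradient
w_new = -3

w_new = w - η·∂L/∂w = -2.4 - 0.1×(6) = -2.4 - (0.6) = -3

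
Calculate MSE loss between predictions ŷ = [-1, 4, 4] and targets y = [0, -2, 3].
MSE = 12.67

MSE = (1/3)((-1-0)² + (4--2)² + (4-3)²) = (1/3)(1 + 36 + 1) = 12.67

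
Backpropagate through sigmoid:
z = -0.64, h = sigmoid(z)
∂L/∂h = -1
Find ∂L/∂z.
∂L/∂z = -0.2261

σ(-0.64) = 0.3452
σ'(-0.64) = σ(-0.64)(1 - σ(-0.64)) = 0.3452 × 0.6548 = 0.2261
∂L/∂z = ∂L/∂h · σ'(z) = -1 × 0.2261 = -0.2261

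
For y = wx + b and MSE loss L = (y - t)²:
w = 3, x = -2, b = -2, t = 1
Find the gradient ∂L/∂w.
∂L/∂w = 36

y = wx + b = (3)(-2) + -2 = -8
∂L/∂y = 2(y - t) = 2(-8 - 1) = -18
∂y/∂w = x = -2
∂L/∂w = ∂L/∂y · ∂y/∂w = -18 × -2 = 36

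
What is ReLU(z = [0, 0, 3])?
h = [0, 0, 3]

ReLU applied element-wise: max(0,0)=0, max(0,0)=0, max(0,3)=3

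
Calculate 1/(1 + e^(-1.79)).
0.8569

sigmoid(1.79) = 1/(1 + e^(-1.79)) = 1/(1 + 0.167) = 0.8569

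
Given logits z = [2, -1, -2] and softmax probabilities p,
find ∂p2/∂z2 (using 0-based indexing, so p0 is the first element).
∂p2/∂z2 = 0.01685

p = softmax(z) = [0.9362, 0.04661, 0.01715]
p2 = 0.01715

∂p2/∂z2 = p2(1 - p2) = 0.01715 × (1 - 0.01715) = 0.01685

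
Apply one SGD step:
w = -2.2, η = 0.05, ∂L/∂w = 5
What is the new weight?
w_new = -2.45

w_new = w - η·∂L/∂w = -2.2 - 0.05×(5) = -2.2 - (0.25) = -2.45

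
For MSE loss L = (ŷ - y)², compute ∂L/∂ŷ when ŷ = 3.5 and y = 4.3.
∂L/∂ŷ = -1.6

∂L/∂ŷ = 2(ŷ - y) = 2(3.5 - 4.3) = 2(-0.8) = -1.6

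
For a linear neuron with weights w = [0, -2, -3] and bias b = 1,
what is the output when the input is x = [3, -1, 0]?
y = 3

y = (0)(3) + (-2)(-1) + (-3)(0) + 1 = 3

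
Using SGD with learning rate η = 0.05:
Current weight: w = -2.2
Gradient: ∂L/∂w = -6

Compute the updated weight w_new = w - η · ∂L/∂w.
w_new = -1.9

w_new = w - η·∂L/∂w = -2.2 - 0.05×(-6) = -2.2 - (-0.3) = -1.9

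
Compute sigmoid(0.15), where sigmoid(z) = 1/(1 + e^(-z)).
0.5374

sigmoid(0.15) = 1/(1 + e^(-0.15)) = 1/(1 + 0.8607) = 0.5374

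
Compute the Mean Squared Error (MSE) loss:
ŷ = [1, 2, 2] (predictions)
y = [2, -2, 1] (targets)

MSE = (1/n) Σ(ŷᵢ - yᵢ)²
MSE = 6

MSE = (1/3)((1-2)² + (2--2)² + (2-1)²) = (1/3)(1 + 16 + 1) = 6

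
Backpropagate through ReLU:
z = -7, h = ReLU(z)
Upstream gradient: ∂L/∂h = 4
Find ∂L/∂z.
∂L/∂z = 0

h = ReLU(-7) = 0
Since z < 0: ∂h/∂z = 0
∂L/∂z = ∂L/∂h · ∂h/∂z = 4 × 0 = 0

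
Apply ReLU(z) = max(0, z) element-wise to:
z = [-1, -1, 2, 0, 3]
h = [0, 0, 2, 0, 3]

ReLU applied element-wise: max(0,-1)=0, max(0,-1)=0, max(0,2)=2, max(0,0)=0, max(0,3)=3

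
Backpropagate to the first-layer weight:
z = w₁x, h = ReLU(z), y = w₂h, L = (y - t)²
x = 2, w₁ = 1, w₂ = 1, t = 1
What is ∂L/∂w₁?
∂L/∂w₁ = 4

Forward pass:
z = w₁x = 1×2 = 2
h = ReLU(2) = 2
y = w₂h = 1×2 = 2

Backward pass:
∂L/∂y = 2(y - t) = 2(2 - 1) = 2
∂y/∂h = w₂ = 1
∂h/∂z = 1 (ReLU derivative)
∂z/∂w₁ = x = 2

∂L/∂w₁ = 2 × 1 × 1 × 2 = 4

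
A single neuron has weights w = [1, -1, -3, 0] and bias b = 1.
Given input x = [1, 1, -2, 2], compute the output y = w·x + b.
y = 7

y = (1)(1) + (-1)(1) + (-3)(-2) + (0)(2) + 1 = 7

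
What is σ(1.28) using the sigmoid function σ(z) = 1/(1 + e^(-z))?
0.7824

sigmoid(1.28) = 1/(1 + e^(-1.28)) = 1/(1 + 0.278) = 0.7824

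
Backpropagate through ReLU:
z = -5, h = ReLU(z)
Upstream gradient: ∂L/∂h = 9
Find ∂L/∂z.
∂L/∂z = 0

h = ReLU(-5) = 0
Since z < 0: ∂h/∂z = 0
∂L/∂z = ∂L/∂h · ∂h/∂z = 9 × 0 = 0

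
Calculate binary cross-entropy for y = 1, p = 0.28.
L = 1.273

L = -1·log(0.28) - 0·log(0.72) = -log(0.28) = 1.273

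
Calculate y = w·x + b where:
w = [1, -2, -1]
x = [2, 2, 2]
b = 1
y = -3

y = (1)(2) + (-2)(2) + (-1)(2) + 1 = -3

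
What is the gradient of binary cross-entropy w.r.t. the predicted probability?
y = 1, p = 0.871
∂L/∂p = -1.148

∂L/∂p = -y/p + (1-y)/(1-p) = -1/0.871 + 0 = -1.148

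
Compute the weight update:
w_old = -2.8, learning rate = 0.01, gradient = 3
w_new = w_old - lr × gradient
w_new = -2.83

w_new = w - η·∂L/∂w = -2.8 - 0.01×(3) = -2.8 - (0.03) = -2.83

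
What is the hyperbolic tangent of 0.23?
0.226

tanh(0.23) = (e^(0.23) - e^(-0.23))/(e^(0.23) + e^(-0.23)) = 0.226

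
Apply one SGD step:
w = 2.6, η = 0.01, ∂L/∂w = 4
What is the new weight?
w_new = 2.56

w_new = w - η·∂L/∂w = 2.6 - 0.01×(4) = 2.6 - (0.04) = 2.56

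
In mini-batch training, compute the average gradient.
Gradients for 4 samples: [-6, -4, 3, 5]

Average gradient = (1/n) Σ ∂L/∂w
Average gradient = -0.5

Average = (1/4)(-6 + -4 + 3 + 5) = -2/4 = -0.5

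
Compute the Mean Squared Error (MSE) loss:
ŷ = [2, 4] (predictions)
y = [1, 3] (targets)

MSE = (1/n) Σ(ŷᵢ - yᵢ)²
MSE = 1

MSE = (1/2)((2-1)² + (4-3)²) = (1/2)(1 + 1) = 1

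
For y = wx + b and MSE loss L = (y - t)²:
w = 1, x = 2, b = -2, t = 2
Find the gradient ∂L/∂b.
∂L/∂b = -4

y = wx + b = (1)(2) + -2 = 0
∂L/∂y = 2(y - t) = 2(0 - 2) = -4
∂y/∂b = 1
∂L/∂b = ∂L/∂y · ∂y/∂b = -4 × 1 = -4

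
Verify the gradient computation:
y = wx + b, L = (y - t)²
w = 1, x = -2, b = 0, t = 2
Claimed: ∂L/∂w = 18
Incorrect

y = (1)(-2) + 0 = -2
∂L/∂y = 2(y - t) = 2(-2 - 2) = -8
∂y/∂w = x = -2
∂L/∂w = -8 × -2 = 16

Claimed value: 18
Incorrect: The correct gradient is 16.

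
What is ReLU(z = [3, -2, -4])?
h = [3, 0, 0]

ReLU applied element-wise: max(0,3)=3, max(0,-2)=0, max(0,-4)=0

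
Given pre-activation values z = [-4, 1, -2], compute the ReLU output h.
h = [0, 1, 0]

ReLU applied element-wise: max(0,-4)=0, max(0,1)=1, max(0,-2)=0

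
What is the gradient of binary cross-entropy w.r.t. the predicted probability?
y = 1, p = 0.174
∂L/∂p = -5.747

∂L/∂p = -y/p + (1-y)/(1-p) = -1/0.174 + 0 = -5.747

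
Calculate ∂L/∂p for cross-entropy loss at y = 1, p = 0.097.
∂L/∂p = -10.31

∂L/∂p = -y/p + (1-y)/(1-p) = -1/0.097 + 0 = -10.31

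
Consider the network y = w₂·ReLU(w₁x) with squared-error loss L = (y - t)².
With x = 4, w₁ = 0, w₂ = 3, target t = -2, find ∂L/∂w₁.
∂L/∂w₁ = 0

Forward pass:
z = w₁x = 0×4 = 0
h = ReLU(0) = 0
y = w₂h = 3×0 = 0

Backward pass:
∂L/∂y = 2(y - t) = 2(0 - -2) = 4
∂y/∂h = w₂ = 3
∂h/∂z = 0 (ReLU derivative)
∂z/∂w₁ = x = 4

∂L/∂w₁ = 4 × 3 × 0 × 4 = 0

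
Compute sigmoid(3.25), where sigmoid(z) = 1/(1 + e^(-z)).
0.9627

sigmoid(3.25) = 1/(1 + e^(-3.25)) = 1/(1 + 0.03877) = 0.9627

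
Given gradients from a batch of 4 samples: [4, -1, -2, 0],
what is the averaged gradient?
Average gradient = 0.25

Average = (1/4)(4 + -1 + -2 + 0) = 1/4 = 0.25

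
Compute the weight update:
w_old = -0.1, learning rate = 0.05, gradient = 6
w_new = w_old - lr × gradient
w_new = -0.4

w_new = w - η·∂L/∂w = -0.1 - 0.05×(6) = -0.1 - (0.3) = -0.4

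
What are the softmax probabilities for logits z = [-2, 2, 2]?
p = [0.0091, 0.4955, 0.4955]

exp(z) = [0.1353, 7.389, 7.389]
Sum = 14.91
p = [0.0091, 0.4955, 0.4955]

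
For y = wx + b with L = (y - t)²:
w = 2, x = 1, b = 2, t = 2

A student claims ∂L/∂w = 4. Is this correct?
Correct

y = (2)(1) + 2 = 4
∂L/∂y = 2(y - t) = 2(4 - 2) = 4
∂y/∂w = x = 1
∂L/∂w = 4 × 1 = 4

Claimed value: 4
Correct: The correct gradient is 4.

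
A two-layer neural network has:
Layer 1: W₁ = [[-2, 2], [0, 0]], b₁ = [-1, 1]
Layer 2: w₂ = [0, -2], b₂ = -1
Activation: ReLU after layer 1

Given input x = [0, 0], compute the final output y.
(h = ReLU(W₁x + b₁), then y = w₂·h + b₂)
y = -3

Layer 1 pre-activation: z₁ = [-1, 1]
After ReLU: h = [0, 1]
Layer 2 output: y = 0×0 + -2×1 + -1 = -3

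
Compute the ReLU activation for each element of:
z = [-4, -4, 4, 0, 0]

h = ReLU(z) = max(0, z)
h = [0, 0, 4, 0, 0]

ReLU applied element-wise: max(0,-4)=0, max(0,-4)=0, max(0,4)=4, max(0,0)=0, max(0,0)=0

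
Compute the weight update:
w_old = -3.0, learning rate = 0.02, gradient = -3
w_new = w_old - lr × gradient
w_new = -2.94

w_new = w - η·∂L/∂w = -3.0 - 0.02×(-3) = -3.0 - (-0.06) = -2.94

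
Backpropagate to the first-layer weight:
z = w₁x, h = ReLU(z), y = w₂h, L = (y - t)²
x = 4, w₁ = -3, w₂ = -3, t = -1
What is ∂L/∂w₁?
∂L/∂w₁ = 0

Forward pass:
z = w₁x = -3×4 = -12
h = ReLU(-12) = 0
y = w₂h = -3×0 = 0

Backward pass:
∂L/∂y = 2(y - t) = 2(0 - -1) = 2
∂y/∂h = w₂ = -3
∂h/∂z = 0 (ReLU derivative)
∂z/∂w₁ = x = 4

∂L/∂w₁ = 2 × -3 × 0 × 4 = 0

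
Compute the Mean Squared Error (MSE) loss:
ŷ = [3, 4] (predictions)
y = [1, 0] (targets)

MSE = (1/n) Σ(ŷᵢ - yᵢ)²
MSE = 10

MSE = (1/2)((3-1)² + (4-0)²) = (1/2)(4 + 16) = 10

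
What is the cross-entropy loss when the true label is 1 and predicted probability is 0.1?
L = 2.303

L = -1·log(0.1) - 0·log(0.9) = -log(0.1) = 2.303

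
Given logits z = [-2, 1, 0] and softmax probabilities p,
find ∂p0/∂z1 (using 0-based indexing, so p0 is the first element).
∂p0/∂z1 = -0.02477

p = softmax(z) = [0.03512, 0.7054, 0.2595]
p0 = 0.03512, p1 = 0.7054

∂p0/∂z1 = -p0 × p1 = -0.03512 × 0.7054 = -0.02477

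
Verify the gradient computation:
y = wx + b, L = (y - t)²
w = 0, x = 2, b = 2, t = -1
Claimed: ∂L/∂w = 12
Correct

y = (0)(2) + 2 = 2
∂L/∂y = 2(y - t) = 2(2 - -1) = 6
∂y/∂w = x = 2
∂L/∂w = 6 × 2 = 12

Claimed value: 12
Correct: The correct gradient is 12.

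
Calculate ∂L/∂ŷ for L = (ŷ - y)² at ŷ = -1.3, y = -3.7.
∂L/∂ŷ = 4.8

∂L/∂ŷ = 2(ŷ - y) = 2(-1.3 - -3.7) = 2(2.4) = 4.8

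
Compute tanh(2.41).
0.984

tanh(2.41) = (e^(2.41) - e^(-2.41))/(e^(2.41) + e^(-2.41)) = 0.984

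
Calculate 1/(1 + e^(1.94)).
0.1256

sigmoid(-1.94) = 1/(1 + e^(1.94)) = 1/(1 + 6.959) = 0.1256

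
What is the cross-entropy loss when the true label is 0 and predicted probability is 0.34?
L = 0.4155

L = -0·log(0.34) - 1·log(0.66) = -log(0.66) = 0.4155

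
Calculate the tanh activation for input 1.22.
0.8397

tanh(1.22) = (e^(1.22) - e^(-1.22))/(e^(1.22) + e^(-1.22)) = 0.8397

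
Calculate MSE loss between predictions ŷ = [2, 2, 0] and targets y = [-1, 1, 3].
MSE = 6.333

MSE = (1/3)((2--1)² + (2-1)² + (0-3)²) = (1/3)(9 + 1 + 9) = 6.333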